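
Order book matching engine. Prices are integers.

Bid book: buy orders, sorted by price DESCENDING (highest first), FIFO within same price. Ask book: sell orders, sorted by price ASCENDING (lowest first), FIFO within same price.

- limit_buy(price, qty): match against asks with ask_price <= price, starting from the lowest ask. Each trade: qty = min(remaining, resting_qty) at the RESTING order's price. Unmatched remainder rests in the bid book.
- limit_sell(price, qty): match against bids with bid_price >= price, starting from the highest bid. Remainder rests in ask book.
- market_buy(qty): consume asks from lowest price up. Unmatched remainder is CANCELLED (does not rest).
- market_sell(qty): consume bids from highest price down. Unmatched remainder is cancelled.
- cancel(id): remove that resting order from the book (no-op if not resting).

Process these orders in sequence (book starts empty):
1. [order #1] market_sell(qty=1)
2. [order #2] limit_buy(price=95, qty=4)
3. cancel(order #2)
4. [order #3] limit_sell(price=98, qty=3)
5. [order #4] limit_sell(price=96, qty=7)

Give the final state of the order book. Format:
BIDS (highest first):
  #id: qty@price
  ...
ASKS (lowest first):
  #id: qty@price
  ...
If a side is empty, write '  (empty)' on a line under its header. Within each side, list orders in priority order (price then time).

Answer: BIDS (highest first):
  (empty)
ASKS (lowest first):
  #4: 7@96
  #3: 3@98

Derivation:
After op 1 [order #1] market_sell(qty=1): fills=none; bids=[-] asks=[-]
After op 2 [order #2] limit_buy(price=95, qty=4): fills=none; bids=[#2:4@95] asks=[-]
After op 3 cancel(order #2): fills=none; bids=[-] asks=[-]
After op 4 [order #3] limit_sell(price=98, qty=3): fills=none; bids=[-] asks=[#3:3@98]
After op 5 [order #4] limit_sell(price=96, qty=7): fills=none; bids=[-] asks=[#4:7@96 #3:3@98]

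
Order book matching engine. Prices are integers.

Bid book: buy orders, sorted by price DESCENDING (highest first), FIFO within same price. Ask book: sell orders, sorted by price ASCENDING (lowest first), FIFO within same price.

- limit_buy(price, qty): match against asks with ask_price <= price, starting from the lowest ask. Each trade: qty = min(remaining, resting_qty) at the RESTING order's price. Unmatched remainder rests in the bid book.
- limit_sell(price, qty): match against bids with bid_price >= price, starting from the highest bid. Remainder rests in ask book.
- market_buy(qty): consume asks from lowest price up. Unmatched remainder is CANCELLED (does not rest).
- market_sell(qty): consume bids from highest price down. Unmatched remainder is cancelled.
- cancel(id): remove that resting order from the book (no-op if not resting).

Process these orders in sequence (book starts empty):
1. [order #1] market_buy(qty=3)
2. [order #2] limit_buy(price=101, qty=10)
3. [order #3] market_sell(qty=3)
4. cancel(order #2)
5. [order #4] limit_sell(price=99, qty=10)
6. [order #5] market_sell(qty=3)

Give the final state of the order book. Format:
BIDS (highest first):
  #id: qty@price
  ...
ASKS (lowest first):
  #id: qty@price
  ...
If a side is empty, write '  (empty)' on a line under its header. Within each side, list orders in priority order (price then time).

Answer: BIDS (highest first):
  (empty)
ASKS (lowest first):
  #4: 10@99

Derivation:
After op 1 [order #1] market_buy(qty=3): fills=none; bids=[-] asks=[-]
After op 2 [order #2] limit_buy(price=101, qty=10): fills=none; bids=[#2:10@101] asks=[-]
After op 3 [order #3] market_sell(qty=3): fills=#2x#3:3@101; bids=[#2:7@101] asks=[-]
After op 4 cancel(order #2): fills=none; bids=[-] asks=[-]
After op 5 [order #4] limit_sell(price=99, qty=10): fills=none; bids=[-] asks=[#4:10@99]
After op 6 [order #5] market_sell(qty=3): fills=none; bids=[-] asks=[#4:10@99]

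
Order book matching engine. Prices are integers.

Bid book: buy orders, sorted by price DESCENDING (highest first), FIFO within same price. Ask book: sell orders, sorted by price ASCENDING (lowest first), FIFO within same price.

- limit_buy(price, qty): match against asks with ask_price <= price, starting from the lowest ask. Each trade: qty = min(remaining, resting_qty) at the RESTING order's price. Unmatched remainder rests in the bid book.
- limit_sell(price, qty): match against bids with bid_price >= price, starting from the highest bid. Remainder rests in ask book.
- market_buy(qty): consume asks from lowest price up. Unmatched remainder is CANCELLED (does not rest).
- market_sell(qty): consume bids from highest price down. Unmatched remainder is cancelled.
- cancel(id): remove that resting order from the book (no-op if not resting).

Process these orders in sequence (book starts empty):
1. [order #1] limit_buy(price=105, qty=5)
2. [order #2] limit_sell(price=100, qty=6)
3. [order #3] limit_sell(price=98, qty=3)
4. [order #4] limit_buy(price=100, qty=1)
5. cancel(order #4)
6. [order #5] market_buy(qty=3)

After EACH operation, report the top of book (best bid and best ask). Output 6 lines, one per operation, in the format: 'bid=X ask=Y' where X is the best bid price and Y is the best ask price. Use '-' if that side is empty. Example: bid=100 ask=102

After op 1 [order #1] limit_buy(price=105, qty=5): fills=none; bids=[#1:5@105] asks=[-]
After op 2 [order #2] limit_sell(price=100, qty=6): fills=#1x#2:5@105; bids=[-] asks=[#2:1@100]
After op 3 [order #3] limit_sell(price=98, qty=3): fills=none; bids=[-] asks=[#3:3@98 #2:1@100]
After op 4 [order #4] limit_buy(price=100, qty=1): fills=#4x#3:1@98; bids=[-] asks=[#3:2@98 #2:1@100]
After op 5 cancel(order #4): fills=none; bids=[-] asks=[#3:2@98 #2:1@100]
After op 6 [order #5] market_buy(qty=3): fills=#5x#3:2@98 #5x#2:1@100; bids=[-] asks=[-]

Answer: bid=105 ask=-
bid=- ask=100
bid=- ask=98
bid=- ask=98
bid=- ask=98
bid=- ask=-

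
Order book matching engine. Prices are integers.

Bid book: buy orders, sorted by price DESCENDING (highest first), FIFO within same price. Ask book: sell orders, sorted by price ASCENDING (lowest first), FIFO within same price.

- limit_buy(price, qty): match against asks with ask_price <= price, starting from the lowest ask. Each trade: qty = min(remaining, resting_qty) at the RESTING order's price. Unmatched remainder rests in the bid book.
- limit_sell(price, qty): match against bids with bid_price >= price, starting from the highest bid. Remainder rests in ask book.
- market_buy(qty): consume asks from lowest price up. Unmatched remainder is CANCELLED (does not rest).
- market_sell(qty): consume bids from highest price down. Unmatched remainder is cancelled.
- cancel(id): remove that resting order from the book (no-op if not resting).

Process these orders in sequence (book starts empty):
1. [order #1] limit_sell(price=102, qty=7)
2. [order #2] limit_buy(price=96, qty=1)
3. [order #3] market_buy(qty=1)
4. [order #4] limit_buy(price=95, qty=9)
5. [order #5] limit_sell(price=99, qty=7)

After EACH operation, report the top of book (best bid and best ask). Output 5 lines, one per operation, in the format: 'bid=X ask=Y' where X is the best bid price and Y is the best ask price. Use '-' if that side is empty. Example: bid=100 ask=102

Answer: bid=- ask=102
bid=96 ask=102
bid=96 ask=102
bid=96 ask=102
bid=96 ask=99

Derivation:
After op 1 [order #1] limit_sell(price=102, qty=7): fills=none; bids=[-] asks=[#1:7@102]
After op 2 [order #2] limit_buy(price=96, qty=1): fills=none; bids=[#2:1@96] asks=[#1:7@102]
After op 3 [order #3] market_buy(qty=1): fills=#3x#1:1@102; bids=[#2:1@96] asks=[#1:6@102]
After op 4 [order #4] limit_buy(price=95, qty=9): fills=none; bids=[#2:1@96 #4:9@95] asks=[#1:6@102]
After op 5 [order #5] limit_sell(price=99, qty=7): fills=none; bids=[#2:1@96 #4:9@95] asks=[#5:7@99 #1:6@102]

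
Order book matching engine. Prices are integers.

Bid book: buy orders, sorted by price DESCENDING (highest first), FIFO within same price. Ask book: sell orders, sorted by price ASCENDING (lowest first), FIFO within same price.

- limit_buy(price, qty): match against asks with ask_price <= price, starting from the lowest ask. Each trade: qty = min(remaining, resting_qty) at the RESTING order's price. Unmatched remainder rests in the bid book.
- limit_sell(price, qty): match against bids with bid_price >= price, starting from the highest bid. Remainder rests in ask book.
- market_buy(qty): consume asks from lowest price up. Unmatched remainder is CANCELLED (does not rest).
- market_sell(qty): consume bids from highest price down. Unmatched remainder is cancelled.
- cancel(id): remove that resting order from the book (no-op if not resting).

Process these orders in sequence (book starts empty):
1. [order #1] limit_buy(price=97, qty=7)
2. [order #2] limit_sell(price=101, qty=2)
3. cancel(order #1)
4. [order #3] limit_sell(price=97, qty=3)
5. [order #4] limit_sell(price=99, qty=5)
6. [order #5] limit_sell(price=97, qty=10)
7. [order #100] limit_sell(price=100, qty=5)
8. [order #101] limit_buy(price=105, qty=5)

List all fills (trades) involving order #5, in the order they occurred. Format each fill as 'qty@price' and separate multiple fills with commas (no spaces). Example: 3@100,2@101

After op 1 [order #1] limit_buy(price=97, qty=7): fills=none; bids=[#1:7@97] asks=[-]
After op 2 [order #2] limit_sell(price=101, qty=2): fills=none; bids=[#1:7@97] asks=[#2:2@101]
After op 3 cancel(order #1): fills=none; bids=[-] asks=[#2:2@101]
After op 4 [order #3] limit_sell(price=97, qty=3): fills=none; bids=[-] asks=[#3:3@97 #2:2@101]
After op 5 [order #4] limit_sell(price=99, qty=5): fills=none; bids=[-] asks=[#3:3@97 #4:5@99 #2:2@101]
After op 6 [order #5] limit_sell(price=97, qty=10): fills=none; bids=[-] asks=[#3:3@97 #5:10@97 #4:5@99 #2:2@101]
After op 7 [order #100] limit_sell(price=100, qty=5): fills=none; bids=[-] asks=[#3:3@97 #5:10@97 #4:5@99 #100:5@100 #2:2@101]
After op 8 [order #101] limit_buy(price=105, qty=5): fills=#101x#3:3@97 #101x#5:2@97; bids=[-] asks=[#5:8@97 #4:5@99 #100:5@100 #2:2@101]

Answer: 2@97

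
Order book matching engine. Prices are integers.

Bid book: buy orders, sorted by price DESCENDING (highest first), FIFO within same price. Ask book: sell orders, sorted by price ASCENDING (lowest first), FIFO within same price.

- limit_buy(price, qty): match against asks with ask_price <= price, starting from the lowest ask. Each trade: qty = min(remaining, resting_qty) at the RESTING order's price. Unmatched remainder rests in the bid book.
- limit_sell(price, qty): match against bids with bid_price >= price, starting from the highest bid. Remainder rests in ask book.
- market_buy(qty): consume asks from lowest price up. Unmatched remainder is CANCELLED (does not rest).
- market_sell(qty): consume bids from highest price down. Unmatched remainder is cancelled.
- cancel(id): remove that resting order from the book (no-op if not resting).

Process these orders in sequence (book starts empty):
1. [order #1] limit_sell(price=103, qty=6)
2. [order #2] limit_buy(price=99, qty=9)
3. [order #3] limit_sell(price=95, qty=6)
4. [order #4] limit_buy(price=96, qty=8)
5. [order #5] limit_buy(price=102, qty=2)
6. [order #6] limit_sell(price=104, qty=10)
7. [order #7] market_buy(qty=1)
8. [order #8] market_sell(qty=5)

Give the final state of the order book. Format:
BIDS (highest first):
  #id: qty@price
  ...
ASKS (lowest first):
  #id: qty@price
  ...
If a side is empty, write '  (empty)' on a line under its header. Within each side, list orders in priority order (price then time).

After op 1 [order #1] limit_sell(price=103, qty=6): fills=none; bids=[-] asks=[#1:6@103]
After op 2 [order #2] limit_buy(price=99, qty=9): fills=none; bids=[#2:9@99] asks=[#1:6@103]
After op 3 [order #3] limit_sell(price=95, qty=6): fills=#2x#3:6@99; bids=[#2:3@99] asks=[#1:6@103]
After op 4 [order #4] limit_buy(price=96, qty=8): fills=none; bids=[#2:3@99 #4:8@96] asks=[#1:6@103]
After op 5 [order #5] limit_buy(price=102, qty=2): fills=none; bids=[#5:2@102 #2:3@99 #4:8@96] asks=[#1:6@103]
After op 6 [order #6] limit_sell(price=104, qty=10): fills=none; bids=[#5:2@102 #2:3@99 #4:8@96] asks=[#1:6@103 #6:10@104]
After op 7 [order #7] market_buy(qty=1): fills=#7x#1:1@103; bids=[#5:2@102 #2:3@99 #4:8@96] asks=[#1:5@103 #6:10@104]
After op 8 [order #8] market_sell(qty=5): fills=#5x#8:2@102 #2x#8:3@99; bids=[#4:8@96] asks=[#1:5@103 #6:10@104]

Answer: BIDS (highest first):
  #4: 8@96
ASKS (lowest first):
  #1: 5@103
  #6: 10@104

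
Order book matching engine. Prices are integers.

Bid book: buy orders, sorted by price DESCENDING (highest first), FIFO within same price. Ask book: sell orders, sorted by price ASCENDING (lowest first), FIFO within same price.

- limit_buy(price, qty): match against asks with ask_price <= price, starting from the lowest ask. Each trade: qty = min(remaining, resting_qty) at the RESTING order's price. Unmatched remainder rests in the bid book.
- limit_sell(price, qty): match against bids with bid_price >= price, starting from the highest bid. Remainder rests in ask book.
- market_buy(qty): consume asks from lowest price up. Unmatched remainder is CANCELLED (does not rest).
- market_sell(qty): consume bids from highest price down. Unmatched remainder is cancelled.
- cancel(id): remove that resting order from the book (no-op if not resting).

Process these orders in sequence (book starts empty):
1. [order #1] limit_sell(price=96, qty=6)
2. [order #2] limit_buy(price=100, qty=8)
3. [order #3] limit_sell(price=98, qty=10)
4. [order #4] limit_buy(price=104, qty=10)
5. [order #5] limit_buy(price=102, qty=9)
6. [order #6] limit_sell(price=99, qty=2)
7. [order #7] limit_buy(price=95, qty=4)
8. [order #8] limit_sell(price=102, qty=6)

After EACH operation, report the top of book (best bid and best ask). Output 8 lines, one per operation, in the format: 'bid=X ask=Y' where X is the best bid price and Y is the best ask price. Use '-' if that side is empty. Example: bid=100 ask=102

After op 1 [order #1] limit_sell(price=96, qty=6): fills=none; bids=[-] asks=[#1:6@96]
After op 2 [order #2] limit_buy(price=100, qty=8): fills=#2x#1:6@96; bids=[#2:2@100] asks=[-]
After op 3 [order #3] limit_sell(price=98, qty=10): fills=#2x#3:2@100; bids=[-] asks=[#3:8@98]
After op 4 [order #4] limit_buy(price=104, qty=10): fills=#4x#3:8@98; bids=[#4:2@104] asks=[-]
After op 5 [order #5] limit_buy(price=102, qty=9): fills=none; bids=[#4:2@104 #5:9@102] asks=[-]
After op 6 [order #6] limit_sell(price=99, qty=2): fills=#4x#6:2@104; bids=[#5:9@102] asks=[-]
After op 7 [order #7] limit_buy(price=95, qty=4): fills=none; bids=[#5:9@102 #7:4@95] asks=[-]
After op 8 [order #8] limit_sell(price=102, qty=6): fills=#5x#8:6@102; bids=[#5:3@102 #7:4@95] asks=[-]

Answer: bid=- ask=96
bid=100 ask=-
bid=- ask=98
bid=104 ask=-
bid=104 ask=-
bid=102 ask=-
bid=102 ask=-
bid=102 ask=-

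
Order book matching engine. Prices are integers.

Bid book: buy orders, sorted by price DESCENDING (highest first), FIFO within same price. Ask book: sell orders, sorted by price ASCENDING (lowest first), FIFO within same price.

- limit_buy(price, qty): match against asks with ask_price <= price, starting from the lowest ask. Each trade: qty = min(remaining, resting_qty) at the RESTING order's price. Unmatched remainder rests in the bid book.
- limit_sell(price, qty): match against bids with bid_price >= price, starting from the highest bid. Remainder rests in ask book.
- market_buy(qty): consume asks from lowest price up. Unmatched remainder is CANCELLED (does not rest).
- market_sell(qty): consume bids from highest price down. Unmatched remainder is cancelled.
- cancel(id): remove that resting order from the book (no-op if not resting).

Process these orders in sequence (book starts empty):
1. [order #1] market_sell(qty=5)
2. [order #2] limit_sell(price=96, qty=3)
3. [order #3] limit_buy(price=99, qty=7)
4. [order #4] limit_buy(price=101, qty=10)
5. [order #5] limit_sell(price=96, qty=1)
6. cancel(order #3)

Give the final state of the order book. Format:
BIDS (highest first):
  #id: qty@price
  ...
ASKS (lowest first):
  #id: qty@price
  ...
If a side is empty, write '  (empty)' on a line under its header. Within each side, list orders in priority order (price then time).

After op 1 [order #1] market_sell(qty=5): fills=none; bids=[-] asks=[-]
After op 2 [order #2] limit_sell(price=96, qty=3): fills=none; bids=[-] asks=[#2:3@96]
After op 3 [order #3] limit_buy(price=99, qty=7): fills=#3x#2:3@96; bids=[#3:4@99] asks=[-]
After op 4 [order #4] limit_buy(price=101, qty=10): fills=none; bids=[#4:10@101 #3:4@99] asks=[-]
After op 5 [order #5] limit_sell(price=96, qty=1): fills=#4x#5:1@101; bids=[#4:9@101 #3:4@99] asks=[-]
After op 6 cancel(order #3): fills=none; bids=[#4:9@101] asks=[-]

Answer: BIDS (highest first):
  #4: 9@101
ASKS (lowest first):
  (empty)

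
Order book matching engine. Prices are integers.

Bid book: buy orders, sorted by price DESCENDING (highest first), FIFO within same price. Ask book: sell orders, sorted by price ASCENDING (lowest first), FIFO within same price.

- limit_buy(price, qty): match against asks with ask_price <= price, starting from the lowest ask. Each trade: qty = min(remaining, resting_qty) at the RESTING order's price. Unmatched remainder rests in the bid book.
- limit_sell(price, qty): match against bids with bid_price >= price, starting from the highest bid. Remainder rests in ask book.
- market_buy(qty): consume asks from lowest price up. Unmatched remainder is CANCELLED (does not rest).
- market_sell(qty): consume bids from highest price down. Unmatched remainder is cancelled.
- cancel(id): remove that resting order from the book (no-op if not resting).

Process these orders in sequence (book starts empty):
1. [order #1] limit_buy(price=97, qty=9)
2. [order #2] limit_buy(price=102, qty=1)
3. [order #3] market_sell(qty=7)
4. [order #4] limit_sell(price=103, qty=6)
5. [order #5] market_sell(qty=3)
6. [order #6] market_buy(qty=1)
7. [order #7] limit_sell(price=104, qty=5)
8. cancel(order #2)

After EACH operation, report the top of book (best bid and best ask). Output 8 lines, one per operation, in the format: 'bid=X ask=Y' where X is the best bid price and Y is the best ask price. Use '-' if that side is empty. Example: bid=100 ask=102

After op 1 [order #1] limit_buy(price=97, qty=9): fills=none; bids=[#1:9@97] asks=[-]
After op 2 [order #2] limit_buy(price=102, qty=1): fills=none; bids=[#2:1@102 #1:9@97] asks=[-]
After op 3 [order #3] market_sell(qty=7): fills=#2x#3:1@102 #1x#3:6@97; bids=[#1:3@97] asks=[-]
After op 4 [order #4] limit_sell(price=103, qty=6): fills=none; bids=[#1:3@97] asks=[#4:6@103]
After op 5 [order #5] market_sell(qty=3): fills=#1x#5:3@97; bids=[-] asks=[#4:6@103]
After op 6 [order #6] market_buy(qty=1): fills=#6x#4:1@103; bids=[-] asks=[#4:5@103]
After op 7 [order #7] limit_sell(price=104, qty=5): fills=none; bids=[-] asks=[#4:5@103 #7:5@104]
After op 8 cancel(order #2): fills=none; bids=[-] asks=[#4:5@103 #7:5@104]

Answer: bid=97 ask=-
bid=102 ask=-
bid=97 ask=-
bid=97 ask=103
bid=- ask=103
bid=- ask=103
bid=- ask=103
bid=- ask=103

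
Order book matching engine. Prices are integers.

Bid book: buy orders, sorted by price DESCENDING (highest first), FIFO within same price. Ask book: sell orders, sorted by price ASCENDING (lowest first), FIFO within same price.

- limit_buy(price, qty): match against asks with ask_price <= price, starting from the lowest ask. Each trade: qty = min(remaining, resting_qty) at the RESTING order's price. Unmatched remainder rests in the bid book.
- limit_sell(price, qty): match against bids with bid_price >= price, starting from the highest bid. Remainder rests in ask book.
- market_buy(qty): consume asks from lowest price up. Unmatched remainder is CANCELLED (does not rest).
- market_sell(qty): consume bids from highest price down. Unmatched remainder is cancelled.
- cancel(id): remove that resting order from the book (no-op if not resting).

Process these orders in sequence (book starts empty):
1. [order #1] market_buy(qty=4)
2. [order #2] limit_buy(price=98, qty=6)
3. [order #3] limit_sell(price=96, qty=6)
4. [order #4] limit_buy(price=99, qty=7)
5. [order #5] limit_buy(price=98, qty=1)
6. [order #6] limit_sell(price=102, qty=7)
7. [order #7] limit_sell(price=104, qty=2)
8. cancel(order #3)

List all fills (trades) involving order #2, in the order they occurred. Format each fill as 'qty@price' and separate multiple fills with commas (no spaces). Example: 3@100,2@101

After op 1 [order #1] market_buy(qty=4): fills=none; bids=[-] asks=[-]
After op 2 [order #2] limit_buy(price=98, qty=6): fills=none; bids=[#2:6@98] asks=[-]
After op 3 [order #3] limit_sell(price=96, qty=6): fills=#2x#3:6@98; bids=[-] asks=[-]
After op 4 [order #4] limit_buy(price=99, qty=7): fills=none; bids=[#4:7@99] asks=[-]
After op 5 [order #5] limit_buy(price=98, qty=1): fills=none; bids=[#4:7@99 #5:1@98] asks=[-]
After op 6 [order #6] limit_sell(price=102, qty=7): fills=none; bids=[#4:7@99 #5:1@98] asks=[#6:7@102]
After op 7 [order #7] limit_sell(price=104, qty=2): fills=none; bids=[#4:7@99 #5:1@98] asks=[#6:7@102 #7:2@104]
After op 8 cancel(order #3): fills=none; bids=[#4:7@99 #5:1@98] asks=[#6:7@102 #7:2@104]

Answer: 6@98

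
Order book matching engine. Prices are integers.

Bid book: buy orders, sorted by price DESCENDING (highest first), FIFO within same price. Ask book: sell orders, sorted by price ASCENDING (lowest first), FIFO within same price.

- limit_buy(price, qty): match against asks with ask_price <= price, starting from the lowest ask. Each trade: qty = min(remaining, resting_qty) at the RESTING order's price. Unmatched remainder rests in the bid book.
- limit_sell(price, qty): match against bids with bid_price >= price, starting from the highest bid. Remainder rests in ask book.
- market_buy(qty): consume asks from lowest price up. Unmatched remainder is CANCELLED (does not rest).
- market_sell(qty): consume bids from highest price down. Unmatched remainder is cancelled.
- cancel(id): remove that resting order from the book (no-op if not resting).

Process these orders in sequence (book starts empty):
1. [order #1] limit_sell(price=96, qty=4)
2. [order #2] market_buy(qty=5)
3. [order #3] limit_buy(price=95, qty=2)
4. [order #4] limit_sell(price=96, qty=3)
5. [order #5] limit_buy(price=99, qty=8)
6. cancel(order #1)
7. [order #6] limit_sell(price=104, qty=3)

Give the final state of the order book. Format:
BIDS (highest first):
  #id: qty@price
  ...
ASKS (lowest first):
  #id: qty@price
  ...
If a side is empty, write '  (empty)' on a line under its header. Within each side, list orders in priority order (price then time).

Answer: BIDS (highest first):
  #5: 5@99
  #3: 2@95
ASKS (lowest first):
  #6: 3@104

Derivation:
After op 1 [order #1] limit_sell(price=96, qty=4): fills=none; bids=[-] asks=[#1:4@96]
After op 2 [order #2] market_buy(qty=5): fills=#2x#1:4@96; bids=[-] asks=[-]
After op 3 [order #3] limit_buy(price=95, qty=2): fills=none; bids=[#3:2@95] asks=[-]
After op 4 [order #4] limit_sell(price=96, qty=3): fills=none; bids=[#3:2@95] asks=[#4:3@96]
After op 5 [order #5] limit_buy(price=99, qty=8): fills=#5x#4:3@96; bids=[#5:5@99 #3:2@95] asks=[-]
After op 6 cancel(order #1): fills=none; bids=[#5:5@99 #3:2@95] asks=[-]
After op 7 [order #6] limit_sell(price=104, qty=3): fills=none; bids=[#5:5@99 #3:2@95] asks=[#6:3@104]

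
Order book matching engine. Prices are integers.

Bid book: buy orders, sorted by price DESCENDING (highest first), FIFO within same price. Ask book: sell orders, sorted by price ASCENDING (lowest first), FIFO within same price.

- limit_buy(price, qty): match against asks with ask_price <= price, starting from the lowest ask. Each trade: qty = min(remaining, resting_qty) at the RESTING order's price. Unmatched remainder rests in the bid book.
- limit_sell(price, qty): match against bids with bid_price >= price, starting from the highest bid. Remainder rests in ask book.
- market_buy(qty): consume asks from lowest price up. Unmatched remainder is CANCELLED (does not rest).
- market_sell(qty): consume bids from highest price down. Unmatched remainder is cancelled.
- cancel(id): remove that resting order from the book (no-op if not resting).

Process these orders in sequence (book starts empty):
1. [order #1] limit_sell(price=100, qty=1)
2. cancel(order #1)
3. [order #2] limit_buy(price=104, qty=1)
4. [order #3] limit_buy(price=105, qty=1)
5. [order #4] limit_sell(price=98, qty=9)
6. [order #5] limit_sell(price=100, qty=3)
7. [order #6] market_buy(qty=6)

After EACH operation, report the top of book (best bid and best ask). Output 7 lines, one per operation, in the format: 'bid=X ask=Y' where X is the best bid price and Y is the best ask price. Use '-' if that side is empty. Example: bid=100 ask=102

Answer: bid=- ask=100
bid=- ask=-
bid=104 ask=-
bid=105 ask=-
bid=- ask=98
bid=- ask=98
bid=- ask=98

Derivation:
After op 1 [order #1] limit_sell(price=100, qty=1): fills=none; bids=[-] asks=[#1:1@100]
After op 2 cancel(order #1): fills=none; bids=[-] asks=[-]
After op 3 [order #2] limit_buy(price=104, qty=1): fills=none; bids=[#2:1@104] asks=[-]
After op 4 [order #3] limit_buy(price=105, qty=1): fills=none; bids=[#3:1@105 #2:1@104] asks=[-]
After op 5 [order #4] limit_sell(price=98, qty=9): fills=#3x#4:1@105 #2x#4:1@104; bids=[-] asks=[#4:7@98]
After op 6 [order #5] limit_sell(price=100, qty=3): fills=none; bids=[-] asks=[#4:7@98 #5:3@100]
After op 7 [order #6] market_buy(qty=6): fills=#6x#4:6@98; bids=[-] asks=[#4:1@98 #5:3@100]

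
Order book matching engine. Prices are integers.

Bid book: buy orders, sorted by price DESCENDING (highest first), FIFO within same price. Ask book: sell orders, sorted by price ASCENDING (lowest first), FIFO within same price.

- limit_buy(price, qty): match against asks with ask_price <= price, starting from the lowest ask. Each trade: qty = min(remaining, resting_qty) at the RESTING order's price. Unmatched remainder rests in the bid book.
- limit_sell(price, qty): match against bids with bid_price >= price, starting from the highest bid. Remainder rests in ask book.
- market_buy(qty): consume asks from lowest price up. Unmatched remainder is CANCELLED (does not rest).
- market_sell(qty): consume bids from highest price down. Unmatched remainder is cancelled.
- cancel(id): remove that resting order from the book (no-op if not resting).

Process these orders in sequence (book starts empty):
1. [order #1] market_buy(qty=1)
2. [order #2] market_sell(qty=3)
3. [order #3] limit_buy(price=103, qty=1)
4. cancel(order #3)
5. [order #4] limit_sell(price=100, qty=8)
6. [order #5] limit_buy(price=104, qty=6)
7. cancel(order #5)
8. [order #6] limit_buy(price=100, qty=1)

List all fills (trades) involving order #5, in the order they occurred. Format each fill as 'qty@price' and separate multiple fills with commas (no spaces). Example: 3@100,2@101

Answer: 6@100

Derivation:
After op 1 [order #1] market_buy(qty=1): fills=none; bids=[-] asks=[-]
After op 2 [order #2] market_sell(qty=3): fills=none; bids=[-] asks=[-]
After op 3 [order #3] limit_buy(price=103, qty=1): fills=none; bids=[#3:1@103] asks=[-]
After op 4 cancel(order #3): fills=none; bids=[-] asks=[-]
After op 5 [order #4] limit_sell(price=100, qty=8): fills=none; bids=[-] asks=[#4:8@100]
After op 6 [order #5] limit_buy(price=104, qty=6): fills=#5x#4:6@100; bids=[-] asks=[#4:2@100]
After op 7 cancel(order #5): fills=none; bids=[-] asks=[#4:2@100]
After op 8 [order #6] limit_buy(price=100, qty=1): fills=#6x#4:1@100; bids=[-] asks=[#4:1@100]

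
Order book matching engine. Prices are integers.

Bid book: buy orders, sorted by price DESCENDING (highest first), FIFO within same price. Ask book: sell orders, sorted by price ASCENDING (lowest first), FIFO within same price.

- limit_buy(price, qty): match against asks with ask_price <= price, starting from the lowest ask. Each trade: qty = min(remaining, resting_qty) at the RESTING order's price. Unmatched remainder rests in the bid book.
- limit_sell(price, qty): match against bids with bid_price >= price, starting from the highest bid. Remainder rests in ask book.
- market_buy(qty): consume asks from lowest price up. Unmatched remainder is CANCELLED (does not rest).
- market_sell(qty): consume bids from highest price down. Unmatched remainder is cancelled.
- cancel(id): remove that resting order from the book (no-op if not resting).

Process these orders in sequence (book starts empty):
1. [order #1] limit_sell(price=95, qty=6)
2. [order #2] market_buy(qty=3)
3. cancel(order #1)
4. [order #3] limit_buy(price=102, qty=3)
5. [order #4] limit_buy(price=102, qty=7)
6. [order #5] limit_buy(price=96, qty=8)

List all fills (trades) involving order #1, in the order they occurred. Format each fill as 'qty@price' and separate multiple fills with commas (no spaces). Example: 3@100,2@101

Answer: 3@95

Derivation:
After op 1 [order #1] limit_sell(price=95, qty=6): fills=none; bids=[-] asks=[#1:6@95]
After op 2 [order #2] market_buy(qty=3): fills=#2x#1:3@95; bids=[-] asks=[#1:3@95]
After op 3 cancel(order #1): fills=none; bids=[-] asks=[-]
After op 4 [order #3] limit_buy(price=102, qty=3): fills=none; bids=[#3:3@102] asks=[-]
After op 5 [order #4] limit_buy(price=102, qty=7): fills=none; bids=[#3:3@102 #4:7@102] asks=[-]
After op 6 [order #5] limit_buy(price=96, qty=8): fills=none; bids=[#3:3@102 #4:7@102 #5:8@96] asks=[-]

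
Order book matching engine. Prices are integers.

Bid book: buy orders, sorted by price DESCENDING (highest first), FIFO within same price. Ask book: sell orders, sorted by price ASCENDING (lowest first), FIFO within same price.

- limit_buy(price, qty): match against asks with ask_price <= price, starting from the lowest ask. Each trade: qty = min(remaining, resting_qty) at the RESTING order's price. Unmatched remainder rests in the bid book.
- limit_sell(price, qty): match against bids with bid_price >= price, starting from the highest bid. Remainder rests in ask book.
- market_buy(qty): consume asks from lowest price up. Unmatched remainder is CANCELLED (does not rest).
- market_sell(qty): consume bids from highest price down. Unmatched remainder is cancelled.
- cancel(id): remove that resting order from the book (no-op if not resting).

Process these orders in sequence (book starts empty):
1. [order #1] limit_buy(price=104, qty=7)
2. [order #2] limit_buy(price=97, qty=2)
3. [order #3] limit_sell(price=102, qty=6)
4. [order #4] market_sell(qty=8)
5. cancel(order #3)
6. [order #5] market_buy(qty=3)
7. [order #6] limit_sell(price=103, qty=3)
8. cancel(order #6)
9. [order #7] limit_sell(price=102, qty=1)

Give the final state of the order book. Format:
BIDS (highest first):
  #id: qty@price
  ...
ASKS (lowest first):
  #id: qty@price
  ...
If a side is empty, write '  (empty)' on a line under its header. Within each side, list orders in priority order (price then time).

After op 1 [order #1] limit_buy(price=104, qty=7): fills=none; bids=[#1:7@104] asks=[-]
After op 2 [order #2] limit_buy(price=97, qty=2): fills=none; bids=[#1:7@104 #2:2@97] asks=[-]
After op 3 [order #3] limit_sell(price=102, qty=6): fills=#1x#3:6@104; bids=[#1:1@104 #2:2@97] asks=[-]
After op 4 [order #4] market_sell(qty=8): fills=#1x#4:1@104 #2x#4:2@97; bids=[-] asks=[-]
After op 5 cancel(order #3): fills=none; bids=[-] asks=[-]
After op 6 [order #5] market_buy(qty=3): fills=none; bids=[-] asks=[-]
After op 7 [order #6] limit_sell(price=103, qty=3): fills=none; bids=[-] asks=[#6:3@103]
After op 8 cancel(order #6): fills=none; bids=[-] asks=[-]
After op 9 [order #7] limit_sell(price=102, qty=1): fills=none; bids=[-] asks=[#7:1@102]

Answer: BIDS (highest first):
  (empty)
ASKS (lowest first):
  #7: 1@102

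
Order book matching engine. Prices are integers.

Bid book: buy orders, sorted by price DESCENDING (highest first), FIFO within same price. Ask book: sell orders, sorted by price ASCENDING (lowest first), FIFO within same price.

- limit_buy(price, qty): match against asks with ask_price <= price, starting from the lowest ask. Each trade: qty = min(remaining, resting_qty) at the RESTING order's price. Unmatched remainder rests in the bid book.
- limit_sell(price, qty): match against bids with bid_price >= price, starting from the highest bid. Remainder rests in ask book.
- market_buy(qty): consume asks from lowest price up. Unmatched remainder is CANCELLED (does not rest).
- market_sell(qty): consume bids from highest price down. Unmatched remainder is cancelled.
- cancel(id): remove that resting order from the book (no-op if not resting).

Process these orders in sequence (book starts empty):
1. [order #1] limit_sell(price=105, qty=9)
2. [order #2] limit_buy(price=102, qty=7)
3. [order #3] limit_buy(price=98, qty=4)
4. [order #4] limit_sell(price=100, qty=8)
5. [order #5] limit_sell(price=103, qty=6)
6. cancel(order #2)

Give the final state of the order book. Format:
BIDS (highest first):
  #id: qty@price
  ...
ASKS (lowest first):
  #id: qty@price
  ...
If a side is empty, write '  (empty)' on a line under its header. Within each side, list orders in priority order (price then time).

Answer: BIDS (highest first):
  #3: 4@98
ASKS (lowest first):
  #4: 1@100
  #5: 6@103
  #1: 9@105

Derivation:
After op 1 [order #1] limit_sell(price=105, qty=9): fills=none; bids=[-] asks=[#1:9@105]
After op 2 [order #2] limit_buy(price=102, qty=7): fills=none; bids=[#2:7@102] asks=[#1:9@105]
After op 3 [order #3] limit_buy(price=98, qty=4): fills=none; bids=[#2:7@102 #3:4@98] asks=[#1:9@105]
After op 4 [order #4] limit_sell(price=100, qty=8): fills=#2x#4:7@102; bids=[#3:4@98] asks=[#4:1@100 #1:9@105]
After op 5 [order #5] limit_sell(price=103, qty=6): fills=none; bids=[#3:4@98] asks=[#4:1@100 #5:6@103 #1:9@105]
After op 6 cancel(order #2): fills=none; bids=[#3:4@98] asks=[#4:1@100 #5:6@103 #1:9@105]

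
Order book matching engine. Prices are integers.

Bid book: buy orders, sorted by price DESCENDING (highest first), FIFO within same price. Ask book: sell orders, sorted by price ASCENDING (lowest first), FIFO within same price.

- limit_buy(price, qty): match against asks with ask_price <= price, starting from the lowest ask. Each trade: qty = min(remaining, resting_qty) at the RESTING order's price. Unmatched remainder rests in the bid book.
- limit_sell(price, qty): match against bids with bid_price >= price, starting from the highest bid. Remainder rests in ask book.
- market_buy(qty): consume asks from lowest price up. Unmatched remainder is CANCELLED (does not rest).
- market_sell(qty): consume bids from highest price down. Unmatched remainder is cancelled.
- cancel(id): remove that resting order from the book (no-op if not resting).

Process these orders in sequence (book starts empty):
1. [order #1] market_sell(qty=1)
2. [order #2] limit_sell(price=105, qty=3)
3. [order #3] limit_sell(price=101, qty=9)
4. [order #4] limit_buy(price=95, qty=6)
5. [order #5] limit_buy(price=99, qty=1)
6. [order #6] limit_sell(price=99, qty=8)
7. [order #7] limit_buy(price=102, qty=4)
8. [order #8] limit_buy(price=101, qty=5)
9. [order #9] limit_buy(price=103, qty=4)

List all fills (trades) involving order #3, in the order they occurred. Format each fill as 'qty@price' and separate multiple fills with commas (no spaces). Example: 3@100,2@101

Answer: 2@101,4@101

Derivation:
After op 1 [order #1] market_sell(qty=1): fills=none; bids=[-] asks=[-]
After op 2 [order #2] limit_sell(price=105, qty=3): fills=none; bids=[-] asks=[#2:3@105]
After op 3 [order #3] limit_sell(price=101, qty=9): fills=none; bids=[-] asks=[#3:9@101 #2:3@105]
After op 4 [order #4] limit_buy(price=95, qty=6): fills=none; bids=[#4:6@95] asks=[#3:9@101 #2:3@105]
After op 5 [order #5] limit_buy(price=99, qty=1): fills=none; bids=[#5:1@99 #4:6@95] asks=[#3:9@101 #2:3@105]
After op 6 [order #6] limit_sell(price=99, qty=8): fills=#5x#6:1@99; bids=[#4:6@95] asks=[#6:7@99 #3:9@101 #2:3@105]
After op 7 [order #7] limit_buy(price=102, qty=4): fills=#7x#6:4@99; bids=[#4:6@95] asks=[#6:3@99 #3:9@101 #2:3@105]
After op 8 [order #8] limit_buy(price=101, qty=5): fills=#8x#6:3@99 #8x#3:2@101; bids=[#4:6@95] asks=[#3:7@101 #2:3@105]
After op 9 [order #9] limit_buy(price=103, qty=4): fills=#9x#3:4@101; bids=[#4:6@95] asks=[#3:3@101 #2:3@105]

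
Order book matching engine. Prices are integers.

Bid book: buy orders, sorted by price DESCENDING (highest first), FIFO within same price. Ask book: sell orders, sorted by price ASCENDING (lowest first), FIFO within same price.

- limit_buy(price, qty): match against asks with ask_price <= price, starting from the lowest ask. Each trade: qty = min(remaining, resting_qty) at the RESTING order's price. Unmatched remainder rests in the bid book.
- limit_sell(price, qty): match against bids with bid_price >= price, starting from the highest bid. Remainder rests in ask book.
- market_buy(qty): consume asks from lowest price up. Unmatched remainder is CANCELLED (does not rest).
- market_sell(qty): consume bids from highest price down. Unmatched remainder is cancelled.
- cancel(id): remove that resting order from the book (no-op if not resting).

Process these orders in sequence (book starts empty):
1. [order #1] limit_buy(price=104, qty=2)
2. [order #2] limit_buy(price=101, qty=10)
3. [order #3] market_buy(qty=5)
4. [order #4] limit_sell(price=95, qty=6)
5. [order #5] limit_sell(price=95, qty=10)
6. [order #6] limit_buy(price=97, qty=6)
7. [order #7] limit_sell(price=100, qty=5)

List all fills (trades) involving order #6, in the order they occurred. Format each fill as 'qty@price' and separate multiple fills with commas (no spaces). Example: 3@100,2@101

Answer: 4@95

Derivation:
After op 1 [order #1] limit_buy(price=104, qty=2): fills=none; bids=[#1:2@104] asks=[-]
After op 2 [order #2] limit_buy(price=101, qty=10): fills=none; bids=[#1:2@104 #2:10@101] asks=[-]
After op 3 [order #3] market_buy(qty=5): fills=none; bids=[#1:2@104 #2:10@101] asks=[-]
After op 4 [order #4] limit_sell(price=95, qty=6): fills=#1x#4:2@104 #2x#4:4@101; bids=[#2:6@101] asks=[-]
After op 5 [order #5] limit_sell(price=95, qty=10): fills=#2x#5:6@101; bids=[-] asks=[#5:4@95]
After op 6 [order #6] limit_buy(price=97, qty=6): fills=#6x#5:4@95; bids=[#6:2@97] asks=[-]
After op 7 [order #7] limit_sell(price=100, qty=5): fills=none; bids=[#6:2@97] asks=[#7:5@100]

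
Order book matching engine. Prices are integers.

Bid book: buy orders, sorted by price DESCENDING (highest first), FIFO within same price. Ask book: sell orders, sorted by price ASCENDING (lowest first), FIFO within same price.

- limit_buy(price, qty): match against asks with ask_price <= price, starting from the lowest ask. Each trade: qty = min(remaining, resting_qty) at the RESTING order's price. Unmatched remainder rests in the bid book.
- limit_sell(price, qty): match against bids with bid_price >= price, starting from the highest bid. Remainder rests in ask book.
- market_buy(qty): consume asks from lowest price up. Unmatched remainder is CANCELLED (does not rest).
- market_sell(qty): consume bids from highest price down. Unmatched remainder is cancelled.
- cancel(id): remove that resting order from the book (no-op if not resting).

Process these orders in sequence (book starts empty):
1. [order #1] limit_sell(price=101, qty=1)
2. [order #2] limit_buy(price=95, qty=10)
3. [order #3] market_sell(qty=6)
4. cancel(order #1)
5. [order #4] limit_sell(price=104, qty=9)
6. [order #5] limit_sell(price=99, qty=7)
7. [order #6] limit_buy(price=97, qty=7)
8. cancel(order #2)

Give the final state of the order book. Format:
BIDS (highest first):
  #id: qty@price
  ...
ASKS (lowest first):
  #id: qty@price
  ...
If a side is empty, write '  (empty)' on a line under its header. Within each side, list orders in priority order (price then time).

Answer: BIDS (highest first):
  #6: 7@97
ASKS (lowest first):
  #5: 7@99
  #4: 9@104

Derivation:
After op 1 [order #1] limit_sell(price=101, qty=1): fills=none; bids=[-] asks=[#1:1@101]
After op 2 [order #2] limit_buy(price=95, qty=10): fills=none; bids=[#2:10@95] asks=[#1:1@101]
After op 3 [order #3] market_sell(qty=6): fills=#2x#3:6@95; bids=[#2:4@95] asks=[#1:1@101]
After op 4 cancel(order #1): fills=none; bids=[#2:4@95] asks=[-]
After op 5 [order #4] limit_sell(price=104, qty=9): fills=none; bids=[#2:4@95] asks=[#4:9@104]
After op 6 [order #5] limit_sell(price=99, qty=7): fills=none; bids=[#2:4@95] asks=[#5:7@99 #4:9@104]
After op 7 [order #6] limit_buy(price=97, qty=7): fills=none; bids=[#6:7@97 #2:4@95] asks=[#5:7@99 #4:9@104]
After op 8 cancel(order #2): fills=none; bids=[#6:7@97] asks=[#5:7@99 #4:9@104]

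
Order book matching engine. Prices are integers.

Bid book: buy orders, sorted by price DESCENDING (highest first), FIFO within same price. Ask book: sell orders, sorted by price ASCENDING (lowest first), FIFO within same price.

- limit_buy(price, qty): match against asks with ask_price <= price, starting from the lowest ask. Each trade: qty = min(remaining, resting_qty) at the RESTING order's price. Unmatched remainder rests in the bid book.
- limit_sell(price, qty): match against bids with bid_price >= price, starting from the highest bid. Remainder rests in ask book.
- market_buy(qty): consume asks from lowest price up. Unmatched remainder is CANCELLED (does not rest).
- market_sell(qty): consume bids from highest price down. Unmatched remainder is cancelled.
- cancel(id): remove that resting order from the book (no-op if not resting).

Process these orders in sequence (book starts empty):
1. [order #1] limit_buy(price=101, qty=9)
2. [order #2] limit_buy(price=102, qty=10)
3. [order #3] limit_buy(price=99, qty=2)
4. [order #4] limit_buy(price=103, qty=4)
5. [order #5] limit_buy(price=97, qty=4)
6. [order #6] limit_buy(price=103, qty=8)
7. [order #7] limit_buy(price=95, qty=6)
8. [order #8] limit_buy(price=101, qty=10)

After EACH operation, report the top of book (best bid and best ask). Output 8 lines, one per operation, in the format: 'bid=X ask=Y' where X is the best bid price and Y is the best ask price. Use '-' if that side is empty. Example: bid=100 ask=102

After op 1 [order #1] limit_buy(price=101, qty=9): fills=none; bids=[#1:9@101] asks=[-]
After op 2 [order #2] limit_buy(price=102, qty=10): fills=none; bids=[#2:10@102 #1:9@101] asks=[-]
After op 3 [order #3] limit_buy(price=99, qty=2): fills=none; bids=[#2:10@102 #1:9@101 #3:2@99] asks=[-]
After op 4 [order #4] limit_buy(price=103, qty=4): fills=none; bids=[#4:4@103 #2:10@102 #1:9@101 #3:2@99] asks=[-]
After op 5 [order #5] limit_buy(price=97, qty=4): fills=none; bids=[#4:4@103 #2:10@102 #1:9@101 #3:2@99 #5:4@97] asks=[-]
After op 6 [order #6] limit_buy(price=103, qty=8): fills=none; bids=[#4:4@103 #6:8@103 #2:10@102 #1:9@101 #3:2@99 #5:4@97] asks=[-]
After op 7 [order #7] limit_buy(price=95, qty=6): fills=none; bids=[#4:4@103 #6:8@103 #2:10@102 #1:9@101 #3:2@99 #5:4@97 #7:6@95] asks=[-]
After op 8 [order #8] limit_buy(price=101, qty=10): fills=none; bids=[#4:4@103 #6:8@103 #2:10@102 #1:9@101 #8:10@101 #3:2@99 #5:4@97 #7:6@95] asks=[-]

Answer: bid=101 ask=-
bid=102 ask=-
bid=102 ask=-
bid=103 ask=-
bid=103 ask=-
bid=103 ask=-
bid=103 ask=-
bid=103 ask=-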